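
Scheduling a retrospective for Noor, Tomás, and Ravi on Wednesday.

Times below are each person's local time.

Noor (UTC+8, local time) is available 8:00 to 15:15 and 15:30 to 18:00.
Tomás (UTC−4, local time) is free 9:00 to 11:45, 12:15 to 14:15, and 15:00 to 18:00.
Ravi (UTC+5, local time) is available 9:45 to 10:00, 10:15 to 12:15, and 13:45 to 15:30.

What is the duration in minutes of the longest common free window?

0 minutes

Noor → UTC: 00:00–07:15, 07:30–10:00.
Tomás → UTC: 13:00–15:45, 16:15–18:15, 19:00–22:00.
Ravi → UTC: 04:45–05:00, 05:15–07:15, 08:45–10:30.
Noor ∩ Tomás: (none).
Noor ∩ Tomás ∩ Ravi: (none).
No common window.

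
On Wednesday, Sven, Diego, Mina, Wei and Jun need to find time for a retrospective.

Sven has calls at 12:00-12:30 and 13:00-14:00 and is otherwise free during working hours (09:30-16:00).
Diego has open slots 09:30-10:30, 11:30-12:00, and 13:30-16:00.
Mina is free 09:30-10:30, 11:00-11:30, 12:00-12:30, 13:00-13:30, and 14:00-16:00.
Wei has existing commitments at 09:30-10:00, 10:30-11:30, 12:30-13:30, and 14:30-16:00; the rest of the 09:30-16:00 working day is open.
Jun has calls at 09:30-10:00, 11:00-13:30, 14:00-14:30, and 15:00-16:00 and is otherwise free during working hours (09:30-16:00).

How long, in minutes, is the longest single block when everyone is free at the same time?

30 minutes

Sven free within 09:30–16:00: 09:30–12:00, 12:30–13:00, 14:00–16:00.
Wei free within 09:30–16:00: 10:00–10:30, 11:30–12:30, 13:30–14:30.
Jun free within 09:30–16:00: 10:00–11:00, 13:30–14:00, 14:30–15:00.
Sven ∩ Diego: 09:30–10:30, 11:30–12:00, 14:00–16:00.
Sven ∩ Diego ∩ Mina: 09:30–10:30, 14:00–16:00.
Sven ∩ Diego ∩ Mina ∩ Wei: 10:00–10:30, 14:00–14:30.
Sven ∩ Diego ∩ Mina ∩ Wei ∩ Jun: 10:00–10:30.
Single common window of 30 minutes.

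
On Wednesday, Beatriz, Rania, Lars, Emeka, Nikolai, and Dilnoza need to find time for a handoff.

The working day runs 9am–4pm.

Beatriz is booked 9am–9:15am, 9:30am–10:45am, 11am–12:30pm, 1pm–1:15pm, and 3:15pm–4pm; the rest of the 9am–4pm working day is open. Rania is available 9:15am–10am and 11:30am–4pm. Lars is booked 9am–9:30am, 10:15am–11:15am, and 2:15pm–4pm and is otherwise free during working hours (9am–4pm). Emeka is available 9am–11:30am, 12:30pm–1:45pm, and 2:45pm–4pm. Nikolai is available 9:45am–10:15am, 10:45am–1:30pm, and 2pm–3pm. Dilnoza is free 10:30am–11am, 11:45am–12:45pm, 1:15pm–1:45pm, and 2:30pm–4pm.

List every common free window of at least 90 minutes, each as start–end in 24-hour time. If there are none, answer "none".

none

Beatriz free within 09:00–16:00: 09:15–09:30, 10:45–11:00, 12:30–13:00, 13:15–15:15.
Lars free within 09:00–16:00: 09:30–10:15, 11:15–14:15.
Beatriz ∩ Rania: 09:15–09:30, 12:30–13:00, 13:15–15:15.
Beatriz ∩ Rania ∩ Lars: 12:30–13:00, 13:15–14:15.
Beatriz ∩ Rania ∩ Lars ∩ Emeka: 12:30–13:00, 13:15–13:45.
Beatriz ∩ Rania ∩ Lars ∩ Emeka ∩ Nikolai: 12:30–13:00, 13:15–13:30.
Beatriz ∩ Rania ∩ Lars ∩ Emeka ∩ Nikolai ∩ Dilnoza: 12:30–12:45, 13:15–13:30.
Windows ≥ 90 min: (none).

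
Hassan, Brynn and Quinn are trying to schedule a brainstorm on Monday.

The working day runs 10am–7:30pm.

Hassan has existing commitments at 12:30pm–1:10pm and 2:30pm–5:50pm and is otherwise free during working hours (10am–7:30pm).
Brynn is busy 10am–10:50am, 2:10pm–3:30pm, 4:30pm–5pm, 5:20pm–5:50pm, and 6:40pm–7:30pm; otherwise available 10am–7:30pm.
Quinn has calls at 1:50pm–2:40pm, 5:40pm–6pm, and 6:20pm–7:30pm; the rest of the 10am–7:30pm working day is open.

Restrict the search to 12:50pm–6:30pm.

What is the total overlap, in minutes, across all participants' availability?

60 minutes

Hassan free within 10:00–19:30: 10:00–12:30, 13:10–14:30, 17:50–19:30.
Brynn free within 10:00–19:30: 10:50–14:10, 15:30–16:30, 17:00–17:20, 17:50–18:40.
Quinn free within 10:00–19:30: 10:00–13:50, 14:40–17:40, 18:00–18:20.
Hassan ∩ Brynn: 10:50–12:30, 13:10–14:10, 17:50–18:40.
Hassan ∩ Brynn ∩ Quinn: 10:50–12:30, 13:10–13:50, 18:00–18:20.
Restricted to 12:50–18:30: 13:10–13:50, 18:00–18:20.
Total common minutes: 40 + 20 = 60.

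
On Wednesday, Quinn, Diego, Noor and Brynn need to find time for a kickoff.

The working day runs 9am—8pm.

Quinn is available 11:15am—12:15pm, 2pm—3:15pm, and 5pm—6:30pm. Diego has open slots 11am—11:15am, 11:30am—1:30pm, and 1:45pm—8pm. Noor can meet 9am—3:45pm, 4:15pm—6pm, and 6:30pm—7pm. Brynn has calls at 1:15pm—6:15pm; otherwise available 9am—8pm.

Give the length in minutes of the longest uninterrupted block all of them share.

45 minutes

Brynn free within 09:00–20:00: 09:00–13:15, 18:15–20:00.
Quinn ∩ Diego: 11:30–12:15, 14:00–15:15, 17:00–18:30.
Quinn ∩ Diego ∩ Noor: 11:30–12:15, 14:00–15:15, 17:00–18:00.
Quinn ∩ Diego ∩ Noor ∩ Brynn: 11:30–12:15.
Single common window of 45 minutes.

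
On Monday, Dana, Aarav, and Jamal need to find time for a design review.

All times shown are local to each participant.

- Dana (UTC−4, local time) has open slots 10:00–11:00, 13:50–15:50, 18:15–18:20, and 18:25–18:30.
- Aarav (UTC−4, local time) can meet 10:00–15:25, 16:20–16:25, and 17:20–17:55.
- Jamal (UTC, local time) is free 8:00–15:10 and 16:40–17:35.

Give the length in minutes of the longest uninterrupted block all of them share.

60 minutes

Dana → UTC: 14:00–15:00, 17:50–19:50, 22:15–22:20, 22:25–22:30.
Aarav → UTC: 14:00–19:25, 20:20–20:25, 21:20–21:55.
Jamal → UTC: 08:00–15:10, 16:40–17:35.
Dana ∩ Aarav: 14:00–15:00, 17:50–19:25.
Dana ∩ Aarav ∩ Jamal: 14:00–15:00.
Single common window of 60 minutes.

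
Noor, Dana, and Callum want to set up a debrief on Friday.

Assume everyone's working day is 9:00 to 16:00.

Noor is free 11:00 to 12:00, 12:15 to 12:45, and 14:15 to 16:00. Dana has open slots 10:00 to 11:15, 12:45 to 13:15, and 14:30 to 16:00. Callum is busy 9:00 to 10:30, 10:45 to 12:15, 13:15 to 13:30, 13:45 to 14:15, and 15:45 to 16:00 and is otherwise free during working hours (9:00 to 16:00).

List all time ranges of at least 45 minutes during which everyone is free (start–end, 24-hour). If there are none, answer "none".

14:30–15:45

Callum free within 09:00–16:00: 10:30–10:45, 12:15–13:15, 13:30–13:45, 14:15–15:45.
Noor ∩ Dana: 11:00–11:15, 14:30–16:00.
Noor ∩ Dana ∩ Callum: 14:30–15:45.
Windows ≥ 45 min: 14:30–15:45.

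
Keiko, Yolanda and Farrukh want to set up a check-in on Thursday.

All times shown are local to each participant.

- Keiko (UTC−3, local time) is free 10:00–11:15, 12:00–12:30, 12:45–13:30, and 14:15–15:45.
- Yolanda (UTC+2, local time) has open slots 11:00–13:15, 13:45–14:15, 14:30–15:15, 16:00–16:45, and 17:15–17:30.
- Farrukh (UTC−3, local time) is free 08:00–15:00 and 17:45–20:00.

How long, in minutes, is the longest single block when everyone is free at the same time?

15 minutes

Keiko → UTC: 13:00–14:15, 15:00–15:30, 15:45–16:30, 17:15–18:45.
Yolanda → UTC: 09:00–11:15, 11:45–12:15, 12:30–13:15, 14:00–14:45, 15:15–15:30.
Farrukh → UTC: 11:00–18:00, 20:45–23:00.
Keiko ∩ Yolanda: 13:00–13:15, 14:00–14:15, 15:15–15:30.
Keiko ∩ Yolanda ∩ Farrukh: 13:00–13:15, 14:00–14:15, 15:15–15:30.
Common window lengths: 15, 15, 15 min; longest is 15.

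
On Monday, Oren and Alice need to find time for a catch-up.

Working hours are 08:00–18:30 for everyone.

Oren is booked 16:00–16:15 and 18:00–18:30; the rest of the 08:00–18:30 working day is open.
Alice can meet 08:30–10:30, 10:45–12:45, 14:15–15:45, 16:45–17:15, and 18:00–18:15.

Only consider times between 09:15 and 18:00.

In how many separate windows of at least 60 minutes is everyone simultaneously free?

3

Oren free within 08:00–18:30: 08:00–16:00, 16:15–18:00.
Oren ∩ Alice: 08:30–10:30, 10:45–12:45, 14:15–15:45, 16:45–17:15.
Restricted to 09:15–18:00: 09:15–10:30, 10:45–12:45, 14:15–15:45, 16:45–17:15.
Windows ≥ 60 min: 09:15–10:30, 10:45–12:45, 14:15–15:45.
That's 3 windows.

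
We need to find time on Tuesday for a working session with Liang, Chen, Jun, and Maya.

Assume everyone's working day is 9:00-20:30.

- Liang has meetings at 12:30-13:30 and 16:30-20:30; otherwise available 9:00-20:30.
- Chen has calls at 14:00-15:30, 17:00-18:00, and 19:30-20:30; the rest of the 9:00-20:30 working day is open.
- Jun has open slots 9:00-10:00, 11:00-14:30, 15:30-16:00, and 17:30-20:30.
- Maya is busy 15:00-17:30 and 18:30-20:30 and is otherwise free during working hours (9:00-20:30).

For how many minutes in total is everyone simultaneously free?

Liang free within 09:00–20:30: 09:00–12:30, 13:30–16:30.
Chen free within 09:00–20:30: 09:00–14:00, 15:30–17:00, 18:00–19:30.
Maya free within 09:00–20:30: 09:00–15:00, 17:30–18:30.
Liang ∩ Chen: 09:00–12:30, 13:30–14:00, 15:30–16:30.
Liang ∩ Chen ∩ Jun: 09:00–10:00, 11:00–12:30, 13:30–14:00, 15:30–16:00.
Liang ∩ Chen ∩ Jun ∩ Maya: 09:00–10:00, 11:00–12:30, 13:30–14:00.
Total common minutes: 60 + 90 + 30 = 180.

180 minutes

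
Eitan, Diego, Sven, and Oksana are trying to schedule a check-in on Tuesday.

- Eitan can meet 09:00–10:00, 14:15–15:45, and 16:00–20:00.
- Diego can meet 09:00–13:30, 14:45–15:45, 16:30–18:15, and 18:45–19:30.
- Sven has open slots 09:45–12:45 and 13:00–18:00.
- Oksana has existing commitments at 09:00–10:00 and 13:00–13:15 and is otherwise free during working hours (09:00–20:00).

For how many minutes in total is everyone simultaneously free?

Oksana free within 09:00–20:00: 10:00–13:00, 13:15–20:00.
Eitan ∩ Diego: 09:00–10:00, 14:45–15:45, 16:30–18:15, 18:45–19:30.
Eitan ∩ Diego ∩ Sven: 09:45–10:00, 14:45–15:45, 16:30–18:00.
Eitan ∩ Diego ∩ Sven ∩ Oksana: 14:45–15:45, 16:30–18:00.
Total common minutes: 60 + 90 = 150.

150 minutes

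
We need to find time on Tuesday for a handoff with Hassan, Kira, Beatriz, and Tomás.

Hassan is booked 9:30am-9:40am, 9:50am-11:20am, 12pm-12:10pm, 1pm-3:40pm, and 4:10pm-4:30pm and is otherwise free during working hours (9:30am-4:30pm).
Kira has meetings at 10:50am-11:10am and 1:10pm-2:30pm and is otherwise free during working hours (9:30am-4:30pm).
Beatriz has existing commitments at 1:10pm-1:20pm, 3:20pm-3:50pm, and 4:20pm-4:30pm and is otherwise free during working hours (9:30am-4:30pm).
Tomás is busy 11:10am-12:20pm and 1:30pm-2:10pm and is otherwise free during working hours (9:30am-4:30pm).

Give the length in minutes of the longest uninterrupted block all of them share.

40 minutes

Hassan free within 09:30–16:30: 09:40–09:50, 11:20–12:00, 12:10–13:00, 15:40–16:10.
Kira free within 09:30–16:30: 09:30–10:50, 11:10–13:10, 14:30–16:30.
Beatriz free within 09:30–16:30: 09:30–13:10, 13:20–15:20, 15:50–16:20.
Tomás free within 09:30–16:30: 09:30–11:10, 12:20–13:30, 14:10–16:30.
Hassan ∩ Kira: 09:40–09:50, 11:20–12:00, 12:10–13:00, 15:40–16:10.
Hassan ∩ Kira ∩ Beatriz: 09:40–09:50, 11:20–12:00, 12:10–13:00, 15:50–16:10.
Hassan ∩ Kira ∩ Beatriz ∩ Tomás: 09:40–09:50, 12:20–13:00, 15:50–16:10.
Common window lengths: 10, 40, 20 min; longest is 40.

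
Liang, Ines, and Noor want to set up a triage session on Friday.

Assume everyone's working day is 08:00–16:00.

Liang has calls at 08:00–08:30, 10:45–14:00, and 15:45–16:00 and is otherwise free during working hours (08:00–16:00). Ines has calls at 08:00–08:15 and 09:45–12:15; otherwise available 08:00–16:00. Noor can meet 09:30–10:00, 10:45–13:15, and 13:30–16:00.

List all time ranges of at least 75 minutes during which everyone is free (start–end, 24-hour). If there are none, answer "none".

14:00–15:45

Liang free within 08:00–16:00: 08:30–10:45, 14:00–15:45.
Ines free within 08:00–16:00: 08:15–09:45, 12:15–16:00.
Liang ∩ Ines: 08:30–09:45, 14:00–15:45.
Liang ∩ Ines ∩ Noor: 09:30–09:45, 14:00–15:45.
Windows ≥ 75 min: 14:00–15:45.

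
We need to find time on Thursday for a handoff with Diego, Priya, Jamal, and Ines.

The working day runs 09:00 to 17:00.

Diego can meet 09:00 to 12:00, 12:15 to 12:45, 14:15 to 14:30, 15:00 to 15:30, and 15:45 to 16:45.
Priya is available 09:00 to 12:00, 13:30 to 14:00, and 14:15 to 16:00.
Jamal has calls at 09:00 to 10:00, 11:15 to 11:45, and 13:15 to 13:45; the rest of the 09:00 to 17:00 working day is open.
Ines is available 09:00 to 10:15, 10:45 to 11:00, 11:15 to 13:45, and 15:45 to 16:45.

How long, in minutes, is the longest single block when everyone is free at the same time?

15 minutes

Jamal free within 09:00–17:00: 10:00–11:15, 11:45–13:15, 13:45–17:00.
Diego ∩ Priya: 09:00–12:00, 14:15–14:30, 15:00–15:30, 15:45–16:00.
Diego ∩ Priya ∩ Jamal: 10:00–11:15, 11:45–12:00, 14:15–14:30, 15:00–15:30, 15:45–16:00.
Diego ∩ Priya ∩ Jamal ∩ Ines: 10:00–10:15, 10:45–11:00, 11:45–12:00, 15:45–16:00.
Common window lengths: 15, 15, 15, 15 min; longest is 15.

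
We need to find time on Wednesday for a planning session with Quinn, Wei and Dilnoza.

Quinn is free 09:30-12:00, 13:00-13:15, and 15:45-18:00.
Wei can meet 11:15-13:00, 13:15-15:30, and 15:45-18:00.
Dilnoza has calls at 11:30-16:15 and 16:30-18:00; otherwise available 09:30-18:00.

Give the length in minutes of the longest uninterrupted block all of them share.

Dilnoza free within 09:30–18:00: 09:30–11:30, 16:15–16:30.
Quinn ∩ Wei: 11:15–12:00, 15:45–18:00.
Quinn ∩ Wei ∩ Dilnoza: 11:15–11:30, 16:15–16:30.
Common window lengths: 15, 15 min; longest is 15.

15 minutes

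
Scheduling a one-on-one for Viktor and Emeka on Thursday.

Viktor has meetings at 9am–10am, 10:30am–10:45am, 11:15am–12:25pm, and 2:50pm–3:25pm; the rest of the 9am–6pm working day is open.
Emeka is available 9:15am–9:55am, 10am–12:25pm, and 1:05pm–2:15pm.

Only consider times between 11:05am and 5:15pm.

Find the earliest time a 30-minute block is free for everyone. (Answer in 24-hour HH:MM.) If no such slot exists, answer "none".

13:05

Viktor free within 09:00–18:00: 10:00–10:30, 10:45–11:15, 12:25–14:50, 15:25–18:00.
Viktor ∩ Emeka: 10:00–10:30, 10:45–11:15, 13:05–14:15.
Restricted to 11:05–17:15: 11:05–11:15, 13:05–14:15.
Windows ≥ 30 min: 13:05–14:15.
Earliest such window starts at 13:05.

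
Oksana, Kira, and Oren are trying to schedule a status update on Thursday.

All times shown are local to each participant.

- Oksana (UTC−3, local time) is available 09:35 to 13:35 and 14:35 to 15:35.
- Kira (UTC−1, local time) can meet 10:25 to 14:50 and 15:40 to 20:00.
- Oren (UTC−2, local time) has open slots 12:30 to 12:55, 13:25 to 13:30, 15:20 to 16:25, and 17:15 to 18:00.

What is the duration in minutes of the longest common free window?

Oksana → UTC: 12:35–16:35, 17:35–18:35.
Kira → UTC: 11:25–15:50, 16:40–21:00.
Oren → UTC: 14:30–14:55, 15:25–15:30, 17:20–18:25, 19:15–20:00.
Oksana ∩ Kira: 12:35–15:50, 17:35–18:35.
Oksana ∩ Kira ∩ Oren: 14:30–14:55, 15:25–15:30, 17:35–18:25.
Common window lengths: 25, 5, 50 min; longest is 50.

50 minutes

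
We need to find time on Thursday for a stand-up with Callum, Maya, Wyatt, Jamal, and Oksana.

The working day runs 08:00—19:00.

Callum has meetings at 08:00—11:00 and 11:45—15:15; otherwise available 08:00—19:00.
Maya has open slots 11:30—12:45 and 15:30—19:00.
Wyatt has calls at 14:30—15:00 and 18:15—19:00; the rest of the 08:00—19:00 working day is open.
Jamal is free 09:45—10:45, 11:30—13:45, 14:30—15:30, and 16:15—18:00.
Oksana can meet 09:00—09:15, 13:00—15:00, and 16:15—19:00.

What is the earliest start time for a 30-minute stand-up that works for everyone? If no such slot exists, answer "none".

16:15

Callum free within 08:00–19:00: 11:00–11:45, 15:15–19:00.
Wyatt free within 08:00–19:00: 08:00–14:30, 15:00–18:15.
Callum ∩ Maya: 11:30–11:45, 15:30–19:00.
Callum ∩ Maya ∩ Wyatt: 11:30–11:45, 15:30–18:15.
Callum ∩ Maya ∩ Wyatt ∩ Jamal: 11:30–11:45, 16:15–18:00.
Callum ∩ Maya ∩ Wyatt ∩ Jamal ∩ Oksana: 16:15–18:00.
Windows ≥ 30 min: 16:15–18:00.
Earliest such window starts at 16:15.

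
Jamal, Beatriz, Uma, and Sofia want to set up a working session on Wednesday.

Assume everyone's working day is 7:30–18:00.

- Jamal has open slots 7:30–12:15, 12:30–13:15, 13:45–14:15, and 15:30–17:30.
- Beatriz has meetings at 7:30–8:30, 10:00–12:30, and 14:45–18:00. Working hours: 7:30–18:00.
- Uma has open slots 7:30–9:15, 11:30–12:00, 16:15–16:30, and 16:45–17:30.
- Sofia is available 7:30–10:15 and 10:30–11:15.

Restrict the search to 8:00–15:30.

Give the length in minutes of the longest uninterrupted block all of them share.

45 minutes

Beatriz free within 07:30–18:00: 08:30–10:00, 12:30–14:45.
Jamal ∩ Beatriz: 08:30–10:00, 12:30–13:15, 13:45–14:15.
Jamal ∩ Beatriz ∩ Uma: 08:30–09:15.
Jamal ∩ Beatriz ∩ Uma ∩ Sofia: 08:30–09:15.
Restricted to 08:00–15:30: 08:30–09:15.
Single common window of 45 minutes.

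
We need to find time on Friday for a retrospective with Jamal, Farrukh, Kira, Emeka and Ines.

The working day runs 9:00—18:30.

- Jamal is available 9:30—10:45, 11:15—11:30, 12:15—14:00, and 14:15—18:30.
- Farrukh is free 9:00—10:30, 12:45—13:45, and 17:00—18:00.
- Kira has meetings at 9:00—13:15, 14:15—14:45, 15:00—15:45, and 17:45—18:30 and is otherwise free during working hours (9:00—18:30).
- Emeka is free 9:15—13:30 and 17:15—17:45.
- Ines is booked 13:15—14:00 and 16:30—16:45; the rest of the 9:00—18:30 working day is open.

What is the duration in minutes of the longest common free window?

30 minutes

Kira free within 09:00–18:30: 13:15–14:15, 14:45–15:00, 15:45–17:45.
Ines free within 09:00–18:30: 09:00–13:15, 14:00–16:30, 16:45–18:30.
Jamal ∩ Farrukh: 09:30–10:30, 12:45–13:45, 17:00–18:00.
Jamal ∩ Farrukh ∩ Kira: 13:15–13:45, 17:00–17:45.
Jamal ∩ Farrukh ∩ Kira ∩ Emeka: 13:15–13:30, 17:15–17:45.
Jamal ∩ Farrukh ∩ Kira ∩ Emeka ∩ Ines: 17:15–17:45.
Single common window of 30 minutes.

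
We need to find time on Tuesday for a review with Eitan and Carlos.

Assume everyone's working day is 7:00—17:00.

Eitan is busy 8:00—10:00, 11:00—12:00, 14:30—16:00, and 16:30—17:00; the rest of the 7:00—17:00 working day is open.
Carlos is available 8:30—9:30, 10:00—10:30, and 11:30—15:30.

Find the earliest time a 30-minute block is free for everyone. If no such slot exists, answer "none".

Eitan free within 07:00–17:00: 07:00–08:00, 10:00–11:00, 12:00–14:30, 16:00–16:30.
Eitan ∩ Carlos: 10:00–10:30, 12:00–14:30.
Windows ≥ 30 min: 10:00–10:30, 12:00–14:30.
Earliest such window starts at 10:00.

10:00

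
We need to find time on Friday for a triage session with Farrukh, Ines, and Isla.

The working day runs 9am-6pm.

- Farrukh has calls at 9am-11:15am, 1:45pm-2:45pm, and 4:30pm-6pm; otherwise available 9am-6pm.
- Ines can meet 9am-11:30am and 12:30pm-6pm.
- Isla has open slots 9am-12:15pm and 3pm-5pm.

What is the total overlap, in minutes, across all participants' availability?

105 minutes

Farrukh free within 09:00–18:00: 11:15–13:45, 14:45–16:30.
Farrukh ∩ Ines: 11:15–11:30, 12:30–13:45, 14:45–16:30.
Farrukh ∩ Ines ∩ Isla: 11:15–11:30, 15:00–16:30.
Total common minutes: 15 + 90 = 105.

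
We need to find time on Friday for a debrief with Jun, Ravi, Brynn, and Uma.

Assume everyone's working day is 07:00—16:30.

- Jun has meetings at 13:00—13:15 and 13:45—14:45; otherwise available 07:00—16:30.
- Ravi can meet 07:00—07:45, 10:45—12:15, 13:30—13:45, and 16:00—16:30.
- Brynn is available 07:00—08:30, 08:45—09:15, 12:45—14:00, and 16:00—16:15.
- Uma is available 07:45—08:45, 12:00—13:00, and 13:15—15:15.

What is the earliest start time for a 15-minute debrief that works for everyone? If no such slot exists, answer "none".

Jun free within 07:00–16:30: 07:00–13:00, 13:15–13:45, 14:45–16:30.
Jun ∩ Ravi: 07:00–07:45, 10:45–12:15, 13:30–13:45, 16:00–16:30.
Jun ∩ Ravi ∩ Brynn: 07:00–07:45, 13:30–13:45, 16:00–16:15.
Jun ∩ Ravi ∩ Brynn ∩ Uma: 13:30–13:45.
Windows ≥ 15 min: 13:30–13:45.
Earliest such window starts at 13:30.

13:30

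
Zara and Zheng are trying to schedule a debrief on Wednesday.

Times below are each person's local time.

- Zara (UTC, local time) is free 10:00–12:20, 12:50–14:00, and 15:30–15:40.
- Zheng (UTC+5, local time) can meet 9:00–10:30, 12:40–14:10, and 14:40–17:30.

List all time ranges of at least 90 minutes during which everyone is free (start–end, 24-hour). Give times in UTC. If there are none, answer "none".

10:00–12:20

Zara → UTC: 10:00–12:20, 12:50–14:00, 15:30–15:40.
Zheng → UTC: 04:00–05:30, 07:40–09:10, 09:40–12:30.
Zara ∩ Zheng: 10:00–12:20.
Windows ≥ 90 min: 10:00–12:20.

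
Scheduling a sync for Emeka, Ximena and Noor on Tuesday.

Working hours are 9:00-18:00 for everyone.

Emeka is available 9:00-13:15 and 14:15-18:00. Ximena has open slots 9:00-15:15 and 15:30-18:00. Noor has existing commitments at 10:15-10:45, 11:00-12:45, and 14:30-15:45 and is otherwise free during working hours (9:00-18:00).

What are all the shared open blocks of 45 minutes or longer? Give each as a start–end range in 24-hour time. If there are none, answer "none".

Noor free within 09:00–18:00: 09:00–10:15, 10:45–11:00, 12:45–14:30, 15:45–18:00.
Emeka ∩ Ximena: 09:00–13:15, 14:15–15:15, 15:30–18:00.
Emeka ∩ Ximena ∩ Noor: 09:00–10:15, 10:45–11:00, 12:45–13:15, 14:15–14:30, 15:45–18:00.
Windows ≥ 45 min: 09:00–10:15, 15:45–18:00.

09:00–10:15, 15:45–18:00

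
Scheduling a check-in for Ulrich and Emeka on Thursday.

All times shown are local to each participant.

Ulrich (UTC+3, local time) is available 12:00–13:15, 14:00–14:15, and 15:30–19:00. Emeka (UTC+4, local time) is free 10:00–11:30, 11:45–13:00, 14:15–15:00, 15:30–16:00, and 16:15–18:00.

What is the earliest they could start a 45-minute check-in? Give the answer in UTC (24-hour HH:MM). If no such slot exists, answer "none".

12:30

Ulrich → UTC: 09:00–10:15, 11:00–11:15, 12:30–16:00.
Emeka → UTC: 06:00–07:30, 07:45–09:00, 10:15–11:00, 11:30–12:00, 12:15–14:00.
Ulrich ∩ Emeka: 12:30–14:00.
Windows ≥ 45 min: 12:30–14:00.
Earliest such window starts at 12:30.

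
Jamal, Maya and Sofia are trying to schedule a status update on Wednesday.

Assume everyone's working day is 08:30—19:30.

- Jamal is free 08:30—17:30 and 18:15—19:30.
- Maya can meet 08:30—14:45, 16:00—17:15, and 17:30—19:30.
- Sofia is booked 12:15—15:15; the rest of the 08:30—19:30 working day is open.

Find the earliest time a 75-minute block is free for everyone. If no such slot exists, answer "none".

Sofia free within 08:30–19:30: 08:30–12:15, 15:15–19:30.
Jamal ∩ Maya: 08:30–14:45, 16:00–17:15, 18:15–19:30.
Jamal ∩ Maya ∩ Sofia: 08:30–12:15, 16:00–17:15, 18:15–19:30.
Windows ≥ 75 min: 08:30–12:15, 16:00–17:15, 18:15–19:30.
Earliest such window starts at 08:30.

08:30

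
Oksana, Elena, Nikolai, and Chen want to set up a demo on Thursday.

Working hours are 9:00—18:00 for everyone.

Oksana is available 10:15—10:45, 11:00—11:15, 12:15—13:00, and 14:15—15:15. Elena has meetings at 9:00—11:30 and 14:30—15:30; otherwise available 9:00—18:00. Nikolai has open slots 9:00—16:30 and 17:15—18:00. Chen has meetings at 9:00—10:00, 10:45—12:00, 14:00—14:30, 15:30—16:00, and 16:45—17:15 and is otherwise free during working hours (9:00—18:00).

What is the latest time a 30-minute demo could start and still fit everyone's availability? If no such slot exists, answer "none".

Elena free within 09:00–18:00: 11:30–14:30, 15:30–18:00.
Chen free within 09:00–18:00: 10:00–10:45, 12:00–14:00, 14:30–15:30, 16:00–16:45, 17:15–18:00.
Oksana ∩ Elena: 12:15–13:00, 14:15–14:30.
Oksana ∩ Elena ∩ Nikolai: 12:15–13:00, 14:15–14:30.
Oksana ∩ Elena ∩ Nikolai ∩ Chen: 12:15–13:00.
Windows ≥ 30 min: 12:15–13:00.
Latest start in the last window 12:15–13:00 is 13:00 − 30 min = 12:30.

12:30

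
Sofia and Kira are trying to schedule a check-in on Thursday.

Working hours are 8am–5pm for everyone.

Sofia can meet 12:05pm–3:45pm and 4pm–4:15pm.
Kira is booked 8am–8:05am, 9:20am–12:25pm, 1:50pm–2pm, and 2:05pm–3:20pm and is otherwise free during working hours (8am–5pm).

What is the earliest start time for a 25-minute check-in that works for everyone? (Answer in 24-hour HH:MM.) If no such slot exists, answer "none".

Kira free within 08:00–17:00: 08:05–09:20, 12:25–13:50, 14:00–14:05, 15:20–17:00.
Sofia ∩ Kira: 12:25–13:50, 14:00–14:05, 15:20–15:45, 16:00–16:15.
Windows ≥ 25 min: 12:25–13:50, 15:20–15:45.
Earliest such window starts at 12:25.

12:25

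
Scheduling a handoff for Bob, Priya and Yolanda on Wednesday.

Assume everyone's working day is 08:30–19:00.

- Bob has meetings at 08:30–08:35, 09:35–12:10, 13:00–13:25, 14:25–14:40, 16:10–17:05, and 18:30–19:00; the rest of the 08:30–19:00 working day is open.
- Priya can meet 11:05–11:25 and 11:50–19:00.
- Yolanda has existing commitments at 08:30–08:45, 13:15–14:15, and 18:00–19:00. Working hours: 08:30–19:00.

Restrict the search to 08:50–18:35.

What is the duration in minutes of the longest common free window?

90 minutes

Bob free within 08:30–19:00: 08:35–09:35, 12:10–13:00, 13:25–14:25, 14:40–16:10, 17:05–18:30.
Yolanda free within 08:30–19:00: 08:45–13:15, 14:15–18:00.
Bob ∩ Priya: 12:10–13:00, 13:25–14:25, 14:40–16:10, 17:05–18:30.
Bob ∩ Priya ∩ Yolanda: 12:10–13:00, 14:15–14:25, 14:40–16:10, 17:05–18:00.
Restricted to 08:50–18:35: 12:10–13:00, 14:15–14:25, 14:40–16:10, 17:05–18:00.
Common window lengths: 50, 10, 90, 55 min; longest is 90.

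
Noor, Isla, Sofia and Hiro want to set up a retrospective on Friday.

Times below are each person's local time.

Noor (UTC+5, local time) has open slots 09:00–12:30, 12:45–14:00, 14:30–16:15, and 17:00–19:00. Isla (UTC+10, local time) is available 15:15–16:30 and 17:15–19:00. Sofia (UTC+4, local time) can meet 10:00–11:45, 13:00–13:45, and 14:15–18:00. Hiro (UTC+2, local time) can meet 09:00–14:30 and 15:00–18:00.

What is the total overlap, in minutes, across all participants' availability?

Noor → UTC: 04:00–07:30, 07:45–09:00, 09:30–11:15, 12:00–14:00.
Isla → UTC: 05:15–06:30, 07:15–09:00.
Sofia → UTC: 06:00–07:45, 09:00–09:45, 10:15–14:00.
Hiro → UTC: 07:00–12:30, 13:00–16:00.
Noor ∩ Isla: 05:15–06:30, 07:15–07:30, 07:45–09:00.
Noor ∩ Isla ∩ Sofia: 06:00–06:30, 07:15–07:30.
Noor ∩ Isla ∩ Sofia ∩ Hiro: 07:15–07:30.
Total common minutes: 15.

15 minutes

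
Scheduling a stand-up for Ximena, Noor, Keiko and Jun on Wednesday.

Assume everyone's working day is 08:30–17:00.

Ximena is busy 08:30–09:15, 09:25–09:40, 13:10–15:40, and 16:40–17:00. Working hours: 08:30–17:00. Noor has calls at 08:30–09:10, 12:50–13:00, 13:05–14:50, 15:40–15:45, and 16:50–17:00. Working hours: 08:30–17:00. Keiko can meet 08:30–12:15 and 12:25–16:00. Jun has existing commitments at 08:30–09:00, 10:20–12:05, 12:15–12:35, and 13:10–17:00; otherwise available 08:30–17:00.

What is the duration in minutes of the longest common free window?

Ximena free within 08:30–17:00: 09:15–09:25, 09:40–13:10, 15:40–16:40.
Noor free within 08:30–17:00: 09:10–12:50, 13:00–13:05, 14:50–15:40, 15:45–16:50.
Jun free within 08:30–17:00: 09:00–10:20, 12:05–12:15, 12:35–13:10.
Ximena ∩ Noor: 09:15–09:25, 09:40–12:50, 13:00–13:05, 15:45–16:40.
Ximena ∩ Noor ∩ Keiko: 09:15–09:25, 09:40–12:15, 12:25–12:50, 13:00–13:05, 15:45–16:00.
Ximena ∩ Noor ∩ Keiko ∩ Jun: 09:15–09:25, 09:40–10:20, 12:05–12:15, 12:35–12:50, 13:00–13:05.
Common window lengths: 10, 40, 10, 15, 5 min; longest is 40.

40 minutes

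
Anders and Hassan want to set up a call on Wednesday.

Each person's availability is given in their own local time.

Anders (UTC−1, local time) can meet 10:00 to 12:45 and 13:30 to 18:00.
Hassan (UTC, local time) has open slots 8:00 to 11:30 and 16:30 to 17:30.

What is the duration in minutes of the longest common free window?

60 minutes

Anders → UTC: 11:00–13:45, 14:30–19:00.
Hassan → UTC: 08:00–11:30, 16:30–17:30.
Anders ∩ Hassan: 11:00–11:30, 16:30–17:30.
Common window lengths: 30, 60 min; longest is 60.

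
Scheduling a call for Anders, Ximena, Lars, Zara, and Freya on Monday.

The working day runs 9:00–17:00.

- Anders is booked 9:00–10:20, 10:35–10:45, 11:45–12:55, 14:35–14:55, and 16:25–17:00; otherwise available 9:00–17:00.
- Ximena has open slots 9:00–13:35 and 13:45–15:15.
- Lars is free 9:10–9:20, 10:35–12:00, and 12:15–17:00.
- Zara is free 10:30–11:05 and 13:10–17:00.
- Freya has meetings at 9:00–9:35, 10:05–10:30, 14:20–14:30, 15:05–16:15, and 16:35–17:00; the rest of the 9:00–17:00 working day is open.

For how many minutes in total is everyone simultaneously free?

95 minutes

Anders free within 09:00–17:00: 10:20–10:35, 10:45–11:45, 12:55–14:35, 14:55–16:25.
Freya free within 09:00–17:00: 09:35–10:05, 10:30–14:20, 14:30–15:05, 16:15–16:35.
Anders ∩ Ximena: 10:20–10:35, 10:45–11:45, 12:55–13:35, 13:45–14:35, 14:55–15:15.
Anders ∩ Ximena ∩ Lars: 10:45–11:45, 12:55–13:35, 13:45–14:35, 14:55–15:15.
Anders ∩ Ximena ∩ Lars ∩ Zara: 10:45–11:05, 13:10–13:35, 13:45–14:35, 14:55–15:15.
Anders ∩ Ximena ∩ Lars ∩ Zara ∩ Freya: 10:45–11:05, 13:10–13:35, 13:45–14:20, 14:30–14:35, 14:55–15:05.
Total common minutes: 20 + 25 + 35 + 5 + 10 = 95.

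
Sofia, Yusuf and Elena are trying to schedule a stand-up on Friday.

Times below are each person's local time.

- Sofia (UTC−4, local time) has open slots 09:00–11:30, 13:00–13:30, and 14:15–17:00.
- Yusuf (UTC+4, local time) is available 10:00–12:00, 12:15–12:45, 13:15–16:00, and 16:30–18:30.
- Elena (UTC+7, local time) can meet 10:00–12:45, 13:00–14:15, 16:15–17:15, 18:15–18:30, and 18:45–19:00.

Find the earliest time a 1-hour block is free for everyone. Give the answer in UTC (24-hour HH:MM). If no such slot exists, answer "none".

Sofia → UTC: 13:00–15:30, 17:00–17:30, 18:15–21:00.
Yusuf → UTC: 06:00–08:00, 08:15–08:45, 09:15–12:00, 12:30–14:30.
Elena → UTC: 03:00–05:45, 06:00–07:15, 09:15–10:15, 11:15–11:30, 11:45–12:00.
Sofia ∩ Yusuf: 13:00–14:30.
Sofia ∩ Yusuf ∩ Elena: (none).
Windows ≥ 60 min: (none).

none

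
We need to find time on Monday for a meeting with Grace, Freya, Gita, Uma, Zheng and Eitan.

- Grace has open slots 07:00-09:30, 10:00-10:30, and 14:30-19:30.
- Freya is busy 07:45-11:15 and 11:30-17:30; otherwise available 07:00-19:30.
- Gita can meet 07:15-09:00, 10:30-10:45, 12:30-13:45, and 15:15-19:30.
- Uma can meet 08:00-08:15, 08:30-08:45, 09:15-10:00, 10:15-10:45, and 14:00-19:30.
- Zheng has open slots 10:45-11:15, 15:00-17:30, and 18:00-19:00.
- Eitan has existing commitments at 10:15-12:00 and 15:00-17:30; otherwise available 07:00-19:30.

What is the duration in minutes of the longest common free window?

60 minutes

Freya free within 07:00–19:30: 07:00–07:45, 11:15–11:30, 17:30–19:30.
Eitan free within 07:00–19:30: 07:00–10:15, 12:00–15:00, 17:30–19:30.
Grace ∩ Freya: 07:00–07:45, 17:30–19:30.
Grace ∩ Freya ∩ Gita: 07:15–07:45, 17:30–19:30.
Grace ∩ Freya ∩ Gita ∩ Uma: 17:30–19:30.
Grace ∩ Freya ∩ Gita ∩ Uma ∩ Zheng: 18:00–19:00.
Grace ∩ Freya ∩ Gita ∩ Uma ∩ Zheng ∩ Eitan: 18:00–19:00.
Single common window of 60 minutes.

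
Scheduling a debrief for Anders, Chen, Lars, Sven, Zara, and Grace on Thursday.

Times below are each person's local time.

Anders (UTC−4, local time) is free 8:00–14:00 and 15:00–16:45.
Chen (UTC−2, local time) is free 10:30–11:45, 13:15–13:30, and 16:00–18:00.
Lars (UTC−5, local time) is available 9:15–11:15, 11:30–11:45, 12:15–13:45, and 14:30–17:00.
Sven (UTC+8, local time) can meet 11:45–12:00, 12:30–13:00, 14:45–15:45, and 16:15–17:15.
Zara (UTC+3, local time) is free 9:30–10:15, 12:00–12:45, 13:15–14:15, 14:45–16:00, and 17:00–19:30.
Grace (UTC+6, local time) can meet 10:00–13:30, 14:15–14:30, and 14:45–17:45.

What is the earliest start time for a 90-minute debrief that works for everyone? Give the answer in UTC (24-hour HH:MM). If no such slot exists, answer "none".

Anders → UTC: 12:00–18:00, 19:00–20:45.
Chen → UTC: 12:30–13:45, 15:15–15:30, 18:00–20:00.
Lars → UTC: 14:15–16:15, 16:30–16:45, 17:15–18:45, 19:30–22:00.
Sven → UTC: 03:45–04:00, 04:30–05:00, 06:45–07:45, 08:15–09:15.
Zara → UTC: 06:30–07:15, 09:00–09:45, 10:15–11:15, 11:45–13:00, 14:00–16:30.
Grace → UTC: 04:00–07:30, 08:15–08:30, 08:45–11:45.
Anders ∩ Chen: 12:30–13:45, 15:15–15:30, 19:00–20:00.
Anders ∩ Chen ∩ Lars: 15:15–15:30, 19:30–20:00.
Anders ∩ Chen ∩ Lars ∩ Sven: (none).
Anders ∩ Chen ∩ Lars ∩ Sven ∩ Zara: (none).
Anders ∩ Chen ∩ Lars ∩ Sven ∩ Zara ∩ Grace: (none).
Windows ≥ 90 min: (none).

none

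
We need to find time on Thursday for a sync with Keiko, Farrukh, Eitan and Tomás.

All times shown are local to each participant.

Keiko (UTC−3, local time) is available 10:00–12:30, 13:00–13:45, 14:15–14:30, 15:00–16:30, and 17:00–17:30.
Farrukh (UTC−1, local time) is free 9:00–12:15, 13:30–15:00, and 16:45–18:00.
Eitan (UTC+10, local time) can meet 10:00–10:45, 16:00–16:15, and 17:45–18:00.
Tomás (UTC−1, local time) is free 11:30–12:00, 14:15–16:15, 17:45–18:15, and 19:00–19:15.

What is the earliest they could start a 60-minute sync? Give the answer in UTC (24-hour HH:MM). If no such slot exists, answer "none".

Keiko → UTC: 13:00–15:30, 16:00–16:45, 17:15–17:30, 18:00–19:30, 20:00–20:30.
Farrukh → UTC: 10:00–13:15, 14:30–16:00, 17:45–19:00.
Eitan → UTC: 00:00–00:45, 06:00–06:15, 07:45–08:00.
Tomás → UTC: 12:30–13:00, 15:15–17:15, 18:45–19:15, 20:00–20:15.
Keiko ∩ Farrukh: 13:00–13:15, 14:30–15:30, 18:00–19:00.
Keiko ∩ Farrukh ∩ Eitan: (none).
Keiko ∩ Farrukh ∩ Eitan ∩ Tomás: (none).
Windows ≥ 60 min: (none).

none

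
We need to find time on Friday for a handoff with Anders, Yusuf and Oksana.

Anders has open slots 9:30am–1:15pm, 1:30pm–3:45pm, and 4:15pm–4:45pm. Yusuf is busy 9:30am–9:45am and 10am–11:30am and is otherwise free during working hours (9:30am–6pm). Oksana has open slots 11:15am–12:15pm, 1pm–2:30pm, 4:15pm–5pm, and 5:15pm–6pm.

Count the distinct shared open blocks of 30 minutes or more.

3

Yusuf free within 09:30–18:00: 09:45–10:00, 11:30–18:00.
Anders ∩ Yusuf: 09:45–10:00, 11:30–13:15, 13:30–15:45, 16:15–16:45.
Anders ∩ Yusuf ∩ Oksana: 11:30–12:15, 13:00–13:15, 13:30–14:30, 16:15–16:45.
Windows ≥ 30 min: 11:30–12:15, 13:30–14:30, 16:15–16:45.
That's 3 windows.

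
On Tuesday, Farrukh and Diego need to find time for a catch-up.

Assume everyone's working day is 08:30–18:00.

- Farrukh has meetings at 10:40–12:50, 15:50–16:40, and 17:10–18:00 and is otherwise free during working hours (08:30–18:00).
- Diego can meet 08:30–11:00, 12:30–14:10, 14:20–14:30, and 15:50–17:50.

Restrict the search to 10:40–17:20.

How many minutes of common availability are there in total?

Farrukh free within 08:30–18:00: 08:30–10:40, 12:50–15:50, 16:40–17:10.
Farrukh ∩ Diego: 08:30–10:40, 12:50–14:10, 14:20–14:30, 16:40–17:10.
Restricted to 10:40–17:20: 12:50–14:10, 14:20–14:30, 16:40–17:10.
Total common minutes: 80 + 10 + 30 = 120.

120 minutes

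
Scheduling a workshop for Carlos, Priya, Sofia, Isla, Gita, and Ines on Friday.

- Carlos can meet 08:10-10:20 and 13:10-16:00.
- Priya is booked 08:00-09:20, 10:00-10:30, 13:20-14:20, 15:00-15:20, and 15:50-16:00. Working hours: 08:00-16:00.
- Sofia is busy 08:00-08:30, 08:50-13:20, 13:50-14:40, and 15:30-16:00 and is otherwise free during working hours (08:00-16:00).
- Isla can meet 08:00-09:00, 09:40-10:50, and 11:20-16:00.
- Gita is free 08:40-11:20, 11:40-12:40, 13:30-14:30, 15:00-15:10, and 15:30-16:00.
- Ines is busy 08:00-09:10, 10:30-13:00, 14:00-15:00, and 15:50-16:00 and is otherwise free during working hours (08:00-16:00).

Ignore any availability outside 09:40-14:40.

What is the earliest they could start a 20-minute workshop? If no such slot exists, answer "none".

Priya free within 08:00–16:00: 09:20–10:00, 10:30–13:20, 14:20–15:00, 15:20–15:50.
Sofia free within 08:00–16:00: 08:30–08:50, 13:20–13:50, 14:40–15:30.
Ines free within 08:00–16:00: 09:10–10:30, 13:00–14:00, 15:00–15:50.
Carlos ∩ Priya: 09:20–10:00, 13:10–13:20, 14:20–15:00, 15:20–15:50.
Carlos ∩ Priya ∩ Sofia: 14:40–15:00, 15:20–15:30.
Carlos ∩ Priya ∩ Sofia ∩ Isla: 14:40–15:00, 15:20–15:30.
Carlos ∩ Priya ∩ Sofia ∩ Isla ∩ Gita: (none).
Carlos ∩ Priya ∩ Sofia ∩ Isla ∩ Gita ∩ Ines: (none).
Restricted to 09:40–14:40: (none).
Windows ≥ 20 min: (none).

none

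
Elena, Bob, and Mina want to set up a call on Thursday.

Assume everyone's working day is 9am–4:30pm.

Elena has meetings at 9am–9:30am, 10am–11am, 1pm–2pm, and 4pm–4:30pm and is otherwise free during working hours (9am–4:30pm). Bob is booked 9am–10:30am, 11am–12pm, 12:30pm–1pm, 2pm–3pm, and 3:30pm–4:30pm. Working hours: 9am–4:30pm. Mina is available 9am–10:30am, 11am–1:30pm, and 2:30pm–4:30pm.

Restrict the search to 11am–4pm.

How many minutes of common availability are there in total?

60 minutes

Elena free within 09:00–16:30: 09:30–10:00, 11:00–13:00, 14:00–16:00.
Bob free within 09:00–16:30: 10:30–11:00, 12:00–12:30, 13:00–14:00, 15:00–15:30.
Elena ∩ Bob: 12:00–12:30, 15:00–15:30.
Elena ∩ Bob ∩ Mina: 12:00–12:30, 15:00–15:30.
Restricted to 11:00–16:00: 12:00–12:30, 15:00–15:30.
Total common minutes: 30 + 30 = 60.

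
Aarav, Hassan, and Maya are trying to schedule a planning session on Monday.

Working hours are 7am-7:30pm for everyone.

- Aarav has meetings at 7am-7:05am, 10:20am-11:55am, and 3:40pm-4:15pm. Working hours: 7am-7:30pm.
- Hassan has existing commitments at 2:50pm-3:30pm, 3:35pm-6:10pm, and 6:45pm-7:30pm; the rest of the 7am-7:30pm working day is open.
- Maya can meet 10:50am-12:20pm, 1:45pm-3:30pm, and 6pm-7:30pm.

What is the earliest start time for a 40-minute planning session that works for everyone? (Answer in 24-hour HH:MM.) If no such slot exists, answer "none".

13:45

Aarav free within 07:00–19:30: 07:05–10:20, 11:55–15:40, 16:15–19:30.
Hassan free within 07:00–19:30: 07:00–14:50, 15:30–15:35, 18:10–18:45.
Aarav ∩ Hassan: 07:05–10:20, 11:55–14:50, 15:30–15:35, 18:10–18:45.
Aarav ∩ Hassan ∩ Maya: 11:55–12:20, 13:45–14:50, 18:10–18:45.
Windows ≥ 40 min: 13:45–14:50.
Earliest such window starts at 13:45.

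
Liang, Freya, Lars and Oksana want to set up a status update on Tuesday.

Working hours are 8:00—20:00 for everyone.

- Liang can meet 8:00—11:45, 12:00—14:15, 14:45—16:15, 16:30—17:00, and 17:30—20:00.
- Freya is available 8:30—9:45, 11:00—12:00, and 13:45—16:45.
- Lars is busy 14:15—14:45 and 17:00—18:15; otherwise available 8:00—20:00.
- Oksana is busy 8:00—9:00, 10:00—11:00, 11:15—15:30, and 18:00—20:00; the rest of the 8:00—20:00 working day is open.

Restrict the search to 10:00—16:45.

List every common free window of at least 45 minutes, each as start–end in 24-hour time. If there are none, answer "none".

15:30–16:15

Lars free within 08:00–20:00: 08:00–14:15, 14:45–17:00, 18:15–20:00.
Oksana free within 08:00–20:00: 09:00–10:00, 11:00–11:15, 15:30–18:00.
Liang ∩ Freya: 08:30–09:45, 11:00–11:45, 13:45–14:15, 14:45–16:15, 16:30–16:45.
Liang ∩ Freya ∩ Lars: 08:30–09:45, 11:00–11:45, 13:45–14:15, 14:45–16:15, 16:30–16:45.
Liang ∩ Freya ∩ Lars ∩ Oksana: 09:00–09:45, 11:00–11:15, 15:30–16:15, 16:30–16:45.
Restricted to 10:00–16:45: 11:00–11:15, 15:30–16:15, 16:30–16:45.
Windows ≥ 45 min: 15:30–16:15.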